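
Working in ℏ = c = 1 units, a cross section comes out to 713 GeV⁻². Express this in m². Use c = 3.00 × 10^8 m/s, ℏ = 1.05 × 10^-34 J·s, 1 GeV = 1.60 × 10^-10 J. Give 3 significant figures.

Area is [L]² = [E]⁻²·(ℏc)²; restore (ℏc)².
1 GeV⁻² → (ℏc)² × (1 GeV in J)⁻² = 3.88 × 10^-32 m².
Result: 713 × 3.88 × 10^-32 = 2.76 × 10^-29 m².

2.76 × 10^-29 m²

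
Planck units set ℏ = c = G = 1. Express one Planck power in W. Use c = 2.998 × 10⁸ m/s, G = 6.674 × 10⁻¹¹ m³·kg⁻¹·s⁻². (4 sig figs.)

From ℏ = c = G = 1 the power scale is P_P = c⁵/G.
  = 2.422 × 10⁴² / 6.674 × 10⁻¹¹
  = 3.629 × 10⁵² W

3.629 × 10⁵² W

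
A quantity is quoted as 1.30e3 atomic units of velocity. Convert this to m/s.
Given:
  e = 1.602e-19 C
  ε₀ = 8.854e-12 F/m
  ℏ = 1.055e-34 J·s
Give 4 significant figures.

One atomic unit of velocity: v_au = e²/(4πε₀ℏ) = 2.186e6 m/s.
1.30e3 × 2.186e6 m/s = 2.842e9 m/s

2.842e9 m/s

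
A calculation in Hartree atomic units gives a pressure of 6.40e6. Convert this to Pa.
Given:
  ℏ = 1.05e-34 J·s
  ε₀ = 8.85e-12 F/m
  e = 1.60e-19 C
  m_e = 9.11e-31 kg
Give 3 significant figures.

1.93e20 Pa

One atomic unit of pressure: P_au = E_h/a₀³ = m_e⁴e¹⁰/((4πε₀)⁵ℏ⁸) = 3.01e13 Pa.
6.40e6 × 3.01e13 Pa = 1.93e20 Pa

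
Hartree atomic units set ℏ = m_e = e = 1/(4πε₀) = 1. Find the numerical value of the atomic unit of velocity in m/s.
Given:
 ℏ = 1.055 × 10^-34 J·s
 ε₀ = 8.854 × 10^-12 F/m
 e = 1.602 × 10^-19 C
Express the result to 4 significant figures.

From ℏ = m_e = e = 1/(4πε₀) = 1 the velocity scale is v_au = e²/(4πε₀ℏ).
  = 2.566 × 10^-38 / 1.174 × 10^-44
  = 2.186 × 10^6 m/s

2.186 × 10^6 m/s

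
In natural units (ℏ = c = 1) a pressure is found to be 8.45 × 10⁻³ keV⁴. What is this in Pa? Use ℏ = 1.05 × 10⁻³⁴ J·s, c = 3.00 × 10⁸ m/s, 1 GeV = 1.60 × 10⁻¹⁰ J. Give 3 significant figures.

Pressure is [E]/[L]³ = [E]⁴/(ℏc)³.
1 GeV⁴ → 1/(ℏc)³ × (1 GeV in J)⁴ = 2.10 × 10³⁷ Pa.
Convert the energy scale: 8.45 × 10⁻³ keV⁴ = 8.45 × 10⁻²⁷ GeV⁴.
Result: 8.45 × 10⁻²⁷ × 2.10 × 10³⁷ = 1.77 × 10¹¹ Pa.

1.77 × 10¹¹ Pa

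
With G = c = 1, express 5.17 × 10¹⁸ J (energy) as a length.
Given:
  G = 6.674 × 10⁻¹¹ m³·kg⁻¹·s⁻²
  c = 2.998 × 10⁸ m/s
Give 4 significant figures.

Energy → length via G/c⁴.
5.17 × 10¹⁸ J × (G/c⁴) = 4.271 × 10⁻²⁶ m

4.271 × 10⁻²⁶ m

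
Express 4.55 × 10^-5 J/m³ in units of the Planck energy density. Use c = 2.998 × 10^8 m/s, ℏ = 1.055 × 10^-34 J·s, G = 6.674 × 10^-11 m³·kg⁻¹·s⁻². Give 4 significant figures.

Planck energy density: u_P = c⁷/(ℏG²) = 4.632 × 10^113 J/m³.
4.55 × 10^-5 / 4.632 × 10^113 = 9.822 × 10^-119

9.822 × 10^-119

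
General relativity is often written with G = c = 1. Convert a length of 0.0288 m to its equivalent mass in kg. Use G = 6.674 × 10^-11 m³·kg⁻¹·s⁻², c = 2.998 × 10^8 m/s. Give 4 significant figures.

Length → mass via c²/G.
0.0288 m × (c²/G) = 3.879 × 10^25 kg

3.879 × 10^25 kg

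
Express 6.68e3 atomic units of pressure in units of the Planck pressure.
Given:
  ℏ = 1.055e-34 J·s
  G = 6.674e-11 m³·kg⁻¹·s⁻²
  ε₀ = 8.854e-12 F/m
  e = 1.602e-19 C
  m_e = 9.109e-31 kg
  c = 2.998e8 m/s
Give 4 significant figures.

4.224e-97

atomic unit of pressure: P_au = E_h/a₀³ = m_e⁴e¹⁰/((4πε₀)⁵ℏ⁸) = 2.929e13 Pa
Planck pressure: p_P = c⁷/(ℏG²) = 4.632e113 Pa
6.68e3 × 2.929e13 / 4.632e113 = 4.224e-97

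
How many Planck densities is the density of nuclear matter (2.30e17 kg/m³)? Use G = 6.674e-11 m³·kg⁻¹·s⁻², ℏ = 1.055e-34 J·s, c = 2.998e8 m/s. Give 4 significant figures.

Planck density: ρ_P = c⁵/(ℏG²) = 5.154e96 kg/m³.
2.30e17 / 5.154e96 = 4.463e-80

4.463e-80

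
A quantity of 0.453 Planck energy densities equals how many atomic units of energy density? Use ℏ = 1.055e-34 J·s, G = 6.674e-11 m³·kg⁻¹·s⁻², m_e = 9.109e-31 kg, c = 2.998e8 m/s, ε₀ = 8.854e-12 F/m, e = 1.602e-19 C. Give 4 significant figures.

Planck energy density: u_P = c⁷/(ℏG²) = 4.632e113 J/m³
atomic unit of energy density: u_au = E_h/a₀³ = m_e⁴e¹⁰/((4πε₀)⁵ℏ⁸) = 2.929e13 J/m³
0.453 × 4.632e113 / 2.929e13 = 7.164e99

7.164e99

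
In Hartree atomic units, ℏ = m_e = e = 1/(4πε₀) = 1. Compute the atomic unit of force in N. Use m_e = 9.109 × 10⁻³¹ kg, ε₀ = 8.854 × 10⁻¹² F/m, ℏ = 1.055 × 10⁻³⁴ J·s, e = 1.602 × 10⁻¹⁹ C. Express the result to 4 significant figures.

8.220 × 10⁻⁸ N

From ℏ = m_e = e = 1/(4πε₀) = 1 the force scale is F_au = E_h/a₀ = m_e²e⁶/((4πε₀)³ℏ⁴).
E_h = 4.354 × 10⁻¹⁸ J
a₀ = 5.297 × 10⁻¹¹ m
E_h/a₀ = 8.220 × 10⁻⁸ N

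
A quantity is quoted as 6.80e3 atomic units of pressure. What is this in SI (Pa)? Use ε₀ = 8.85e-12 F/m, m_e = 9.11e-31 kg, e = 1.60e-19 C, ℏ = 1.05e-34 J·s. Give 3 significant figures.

2.05e17 Pa

One atomic unit of pressure: P_au = E_h/a₀³ = m_e⁴e¹⁰/((4πε₀)⁵ℏ⁸) = 3.01e13 Pa.
6.80e3 × 3.01e13 Pa = 2.05e17 Pa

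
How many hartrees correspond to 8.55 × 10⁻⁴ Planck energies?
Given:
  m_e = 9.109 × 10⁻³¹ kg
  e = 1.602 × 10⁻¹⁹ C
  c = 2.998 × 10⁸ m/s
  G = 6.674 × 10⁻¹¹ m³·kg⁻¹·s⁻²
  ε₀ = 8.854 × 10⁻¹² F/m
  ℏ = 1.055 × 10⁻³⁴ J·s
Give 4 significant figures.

Planck energy: E_P = √(ℏc⁵/G) = 1.957 × 10⁹ J
hartree: E_h = m_e e⁴/(4πε₀ℏ)² = 4.354 × 10⁻¹⁸ J
8.55 × 10⁻⁴ × 1.957 × 10⁹ / 4.354 × 10⁻¹⁸ = 3.842 × 10²³

3.842 × 10²³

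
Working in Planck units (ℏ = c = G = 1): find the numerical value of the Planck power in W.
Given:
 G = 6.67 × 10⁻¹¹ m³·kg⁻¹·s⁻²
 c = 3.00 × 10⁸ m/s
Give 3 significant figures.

3.64 × 10⁵² W

Dimensional analysis gives P_P = c⁵/G.
  = 2.43 × 10⁴² / 6.67 × 10⁻¹¹
  = 3.64 × 10⁵² W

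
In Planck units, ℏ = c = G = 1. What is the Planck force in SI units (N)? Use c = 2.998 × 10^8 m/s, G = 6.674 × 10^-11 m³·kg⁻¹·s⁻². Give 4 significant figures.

Dimensional analysis gives F_P = c⁴/G.
  = 8.078 × 10^33 / 6.674 × 10^-11
  = 1.210 × 10^44 N

1.210 × 10^44 N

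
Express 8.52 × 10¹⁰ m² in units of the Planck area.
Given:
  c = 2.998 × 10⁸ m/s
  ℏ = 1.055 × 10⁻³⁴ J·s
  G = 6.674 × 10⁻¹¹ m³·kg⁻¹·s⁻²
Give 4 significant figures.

Planck area: A_P = ℏG/c³ = 2.613 × 10⁻⁷⁰ m².
8.52 × 10¹⁰ / 2.613 × 10⁻⁷⁰ = 3.261 × 10⁸⁰

3.261 × 10⁸⁰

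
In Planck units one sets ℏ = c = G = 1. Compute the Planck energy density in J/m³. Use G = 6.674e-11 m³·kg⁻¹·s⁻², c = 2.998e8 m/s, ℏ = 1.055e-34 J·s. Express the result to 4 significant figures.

4.632e113 J/m³

u_P = c⁷/(ℏG²)
  = 2.177e59 / 4.699e-55
  = 4.632e113 J/m³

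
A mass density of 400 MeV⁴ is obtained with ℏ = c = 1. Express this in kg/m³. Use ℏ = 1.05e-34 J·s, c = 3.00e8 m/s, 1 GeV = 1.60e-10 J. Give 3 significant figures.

Mass density is [E]/(c²[L]³) = [E]⁴/(ℏ³c⁵).
1 GeV⁴ → 1/(ℏ³c⁵) × (1 GeV in J)⁴ = 2.33e20 kg/m³.
Convert the energy scale: 400 MeV⁴ = 4.00e-10 GeV⁴.
Result: 4.00e-10 × 2.33e20 = 9.32e10 kg/m³.

9.32e10 kg/m³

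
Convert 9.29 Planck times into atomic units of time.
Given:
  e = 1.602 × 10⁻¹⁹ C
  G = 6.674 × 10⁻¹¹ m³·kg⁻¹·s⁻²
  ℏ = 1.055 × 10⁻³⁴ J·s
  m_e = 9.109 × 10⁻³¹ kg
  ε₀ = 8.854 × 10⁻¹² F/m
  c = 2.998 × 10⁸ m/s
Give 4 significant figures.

Planck time: t_P = √(ℏG/c⁵) = 5.392 × 10⁻⁴⁴ s
atomic unit of time: τ_au = (4πε₀)²ℏ³/(m_e e⁴) = 2.423 × 10⁻¹⁷ s
9.29 × 5.392 × 10⁻⁴⁴ / 2.423 × 10⁻¹⁷ = 2.067 × 10⁻²⁶

2.067 × 10⁻²⁶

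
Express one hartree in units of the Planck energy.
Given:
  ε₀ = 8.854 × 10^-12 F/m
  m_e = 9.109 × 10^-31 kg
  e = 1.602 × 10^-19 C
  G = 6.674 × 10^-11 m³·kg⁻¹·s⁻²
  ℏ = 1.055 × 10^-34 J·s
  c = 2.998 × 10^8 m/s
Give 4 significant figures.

hartree: E_h = m_e e⁴/(4πε₀ℏ)² = 4.354 × 10^-18 J
Planck energy: E_P = √(ℏc⁵/G) = 1.957 × 10^9 J
ratio = 4.354 × 10^-18 / 1.957 × 10^9 = 2.225 × 10^-27

2.225 × 10^-27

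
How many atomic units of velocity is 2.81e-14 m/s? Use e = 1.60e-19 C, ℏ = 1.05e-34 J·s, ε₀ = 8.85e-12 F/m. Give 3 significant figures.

1.28e-20

atomic unit of velocity: v_au = e²/(4πε₀ℏ) = 2.19e6 m/s.
2.81e-14 / 2.19e6 = 1.28e-20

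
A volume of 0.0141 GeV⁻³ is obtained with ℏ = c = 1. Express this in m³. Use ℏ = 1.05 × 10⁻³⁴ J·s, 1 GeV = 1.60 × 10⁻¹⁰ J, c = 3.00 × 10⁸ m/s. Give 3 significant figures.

1.08 × 10⁻⁴⁹ m³

Volume is [L]³ = [E]⁻³·(ℏc)³.
1 GeV⁻³ → (ℏc)³ × (1 GeV in J)⁻³ = 7.63 × 10⁻⁴⁸ m³.
Result: 0.0141 × 7.63 × 10⁻⁴⁸ = 1.08 × 10⁻⁴⁹ m³.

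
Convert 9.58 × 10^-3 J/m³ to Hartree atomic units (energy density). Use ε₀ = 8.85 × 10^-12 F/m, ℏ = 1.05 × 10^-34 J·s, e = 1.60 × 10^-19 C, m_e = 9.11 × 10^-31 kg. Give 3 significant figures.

3.18 × 10^-16

atomic unit of energy density: u_au = E_h/a₀³ = m_e⁴e¹⁰/((4πε₀)⁵ℏ⁸) = 3.01 × 10^13 J/m³.
9.58 × 10^-3 / 3.01 × 10^13 = 3.18 × 10^-16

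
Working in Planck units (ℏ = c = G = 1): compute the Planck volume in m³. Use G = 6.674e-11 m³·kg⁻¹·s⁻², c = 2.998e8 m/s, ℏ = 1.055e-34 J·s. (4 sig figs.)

From ℏ = c = G = 1 the volume scale is V_P = (ℏG/c³)^(3/2).
  = √(1.784e-209)
  = 4.224e-105 m³

4.224e-105 m³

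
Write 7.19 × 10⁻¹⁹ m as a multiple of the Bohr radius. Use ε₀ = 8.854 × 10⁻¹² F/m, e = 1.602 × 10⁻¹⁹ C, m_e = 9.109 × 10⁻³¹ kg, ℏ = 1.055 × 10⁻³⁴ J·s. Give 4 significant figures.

1.357 × 10⁻⁸

Bohr radius: a₀ = 4πε₀ℏ²/(m_e e²) = 5.297 × 10⁻¹¹ m.
7.19 × 10⁻¹⁹ / 5.297 × 10⁻¹¹ = 1.357 × 10⁻⁸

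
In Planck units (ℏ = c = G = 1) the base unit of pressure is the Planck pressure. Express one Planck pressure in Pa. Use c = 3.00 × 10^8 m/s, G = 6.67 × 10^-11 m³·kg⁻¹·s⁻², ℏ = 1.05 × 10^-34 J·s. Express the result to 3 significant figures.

4.68 × 10^113 Pa

p_P = c⁷/(ℏG²)
  = 2.19 × 10^59 / 4.67 × 10^-55
  = 4.68 × 10^113 Pa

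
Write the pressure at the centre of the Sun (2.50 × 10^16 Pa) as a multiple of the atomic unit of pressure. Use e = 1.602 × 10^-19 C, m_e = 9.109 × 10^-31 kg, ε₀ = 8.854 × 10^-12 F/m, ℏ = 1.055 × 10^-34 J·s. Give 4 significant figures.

atomic unit of pressure: P_au = E_h/a₀³ = m_e⁴e¹⁰/((4πε₀)⁵ℏ⁸) = 2.929 × 10^13 Pa.
2.50 × 10^16 / 2.929 × 10^13 = 853.5

853.5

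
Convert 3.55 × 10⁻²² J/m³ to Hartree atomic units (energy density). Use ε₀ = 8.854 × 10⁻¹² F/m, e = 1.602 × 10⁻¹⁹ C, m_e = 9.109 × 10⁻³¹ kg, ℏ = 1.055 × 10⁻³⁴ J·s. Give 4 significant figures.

atomic unit of energy density: u_au = E_h/a₀³ = m_e⁴e¹⁰/((4πε₀)⁵ℏ⁸) = 2.929 × 10¹³ J/m³.
3.55 × 10⁻²² / 2.929 × 10¹³ = 1.212 × 10⁻³⁵

1.212 × 10⁻³⁵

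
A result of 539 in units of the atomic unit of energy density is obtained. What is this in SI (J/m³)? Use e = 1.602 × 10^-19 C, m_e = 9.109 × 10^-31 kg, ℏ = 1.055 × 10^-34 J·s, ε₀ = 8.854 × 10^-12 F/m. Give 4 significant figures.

One atomic unit of energy density: u_au = E_h/a₀³ = m_e⁴e¹⁰/((4πε₀)⁵ℏ⁸) = 2.929 × 10^13 J/m³.
539 × 2.929 × 10^13 J/m³ = 1.579 × 10^16 J/m³

1.579 × 10^16 J/m³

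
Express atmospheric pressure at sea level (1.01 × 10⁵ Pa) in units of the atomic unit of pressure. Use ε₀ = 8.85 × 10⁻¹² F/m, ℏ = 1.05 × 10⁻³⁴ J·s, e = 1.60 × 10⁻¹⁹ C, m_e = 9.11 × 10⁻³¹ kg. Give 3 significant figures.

atomic unit of pressure: P_au = E_h/a₀³ = m_e⁴e¹⁰/((4πε₀)⁵ℏ⁸) = 3.01 × 10¹³ Pa.
1.01 × 10⁵ / 3.01 × 10¹³ = 3.35 × 10⁻⁹

3.35 × 10⁻⁹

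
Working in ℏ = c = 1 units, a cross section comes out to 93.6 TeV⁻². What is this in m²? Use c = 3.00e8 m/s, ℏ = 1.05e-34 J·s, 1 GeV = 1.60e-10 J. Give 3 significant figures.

Area is [L]² = [E]⁻²·(ℏc)²; restore (ℏc)².
1 GeV⁻² → (ℏc)² × (1 GeV in J)⁻² = 3.88e-32 m².
Convert the energy scale: 93.6 TeV⁻² = 9.36e-5 GeV⁻².
Result: 9.36e-5 × 3.88e-32 = 3.63e-36 m².

3.63e-36 m²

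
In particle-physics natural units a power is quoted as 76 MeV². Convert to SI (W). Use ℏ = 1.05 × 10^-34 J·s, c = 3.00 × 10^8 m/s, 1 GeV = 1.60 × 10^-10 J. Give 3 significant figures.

1.85 × 10^10 W

Power is [E]/[T] = [E]²/ℏ.
1 GeV² → 1/ℏ × (1 GeV in J)² = 2.44 × 10^14 W.
Convert the energy scale: 76 MeV² = 7.60 × 10^-5 GeV².
Result: 7.60 × 10^-5 × 2.44 × 10^14 = 1.85 × 10^10 W.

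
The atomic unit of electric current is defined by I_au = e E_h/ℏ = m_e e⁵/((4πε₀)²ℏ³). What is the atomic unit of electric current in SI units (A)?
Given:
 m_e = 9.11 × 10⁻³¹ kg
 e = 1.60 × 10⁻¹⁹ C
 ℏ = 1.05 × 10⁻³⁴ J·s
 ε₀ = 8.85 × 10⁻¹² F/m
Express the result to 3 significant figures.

I_au = e E_h/ℏ = m_e e⁵/((4πε₀)²ℏ³)
E_h = 4.38 × 10⁻¹⁸ J
e·E_h/ℏ = 6.67 × 10⁻³ A

6.67 × 10⁻³ A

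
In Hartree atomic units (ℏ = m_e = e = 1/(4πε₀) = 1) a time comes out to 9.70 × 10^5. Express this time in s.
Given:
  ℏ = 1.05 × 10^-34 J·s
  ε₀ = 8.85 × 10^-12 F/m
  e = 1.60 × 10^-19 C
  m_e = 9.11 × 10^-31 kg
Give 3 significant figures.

2.33 × 10^-11 s

One atomic unit of time: τ_au = (4πε₀)²ℏ³/(m_e e⁴) = 2.40 × 10^-17 s.
9.70 × 10^5 × 2.40 × 10^-17 s = 2.33 × 10^-11 s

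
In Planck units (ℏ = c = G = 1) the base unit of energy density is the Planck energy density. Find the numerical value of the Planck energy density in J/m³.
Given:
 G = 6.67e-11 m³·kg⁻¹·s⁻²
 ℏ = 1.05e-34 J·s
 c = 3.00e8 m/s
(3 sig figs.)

u_P = c⁷/(ℏG²)
  = 2.19e59 / 4.67e-55
  = 4.68e113 J/m³

4.68e113 J/m³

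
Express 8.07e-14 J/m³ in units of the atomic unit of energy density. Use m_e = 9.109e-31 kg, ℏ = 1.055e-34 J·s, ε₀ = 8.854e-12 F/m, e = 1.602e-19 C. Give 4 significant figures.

atomic unit of energy density: u_au = E_h/a₀³ = m_e⁴e¹⁰/((4πε₀)⁵ℏ⁸) = 2.929e13 J/m³.
8.07e-14 / 2.929e13 = 2.755e-27

2.755e-27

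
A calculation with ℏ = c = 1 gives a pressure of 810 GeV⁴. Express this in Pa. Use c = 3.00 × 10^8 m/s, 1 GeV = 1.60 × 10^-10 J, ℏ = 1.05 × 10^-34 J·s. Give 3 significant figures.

1.70 × 10^40 Pa

Pressure is [E]/[L]³ = [E]⁴/(ℏc)³.
1 GeV⁴ → 1/(ℏc)³ × (1 GeV in J)⁴ = 2.10 × 10^37 Pa.
Result: 810 × 2.10 × 10^37 = 1.70 × 10^40 Pa.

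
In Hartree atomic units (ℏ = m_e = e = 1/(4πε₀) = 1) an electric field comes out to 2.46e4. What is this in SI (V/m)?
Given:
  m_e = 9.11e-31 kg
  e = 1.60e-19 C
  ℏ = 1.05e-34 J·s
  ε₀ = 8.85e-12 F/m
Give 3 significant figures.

One atomic unit of electric field: E_au = E_h/(e a₀) = m_e²e⁵/((4πε₀)³ℏ⁴) = 5.20e11 V/m.
2.46e4 × 5.20e11 V/m = 1.28e16 V/m

1.28e16 V/m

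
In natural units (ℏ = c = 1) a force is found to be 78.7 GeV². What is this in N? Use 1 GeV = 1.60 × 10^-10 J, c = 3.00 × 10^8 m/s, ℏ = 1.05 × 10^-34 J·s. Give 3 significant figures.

Force is [E]/[L] = [E]²/(ℏc); restore (ℏc)⁻¹.
1 GeV² → 1/(ℏc) × (1 GeV in J)² = 8.13 × 10^5 N.
Result: 78.7 × 8.13 × 10^5 = 6.40 × 10^7 N.

6.40 × 10^7 N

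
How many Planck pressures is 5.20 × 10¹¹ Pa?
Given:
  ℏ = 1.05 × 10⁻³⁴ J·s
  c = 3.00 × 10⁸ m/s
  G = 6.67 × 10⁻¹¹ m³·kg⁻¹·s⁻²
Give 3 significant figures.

Planck pressure: p_P = c⁷/(ℏG²) = 4.68 × 10¹¹³ Pa.
5.20 × 10¹¹ / 4.68 × 10¹¹³ = 1.11 × 10⁻¹⁰²

1.11 × 10⁻¹⁰²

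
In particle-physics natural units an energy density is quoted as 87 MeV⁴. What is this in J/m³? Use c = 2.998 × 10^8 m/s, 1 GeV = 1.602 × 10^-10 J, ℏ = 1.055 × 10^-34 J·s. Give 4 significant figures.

[E]/[L]³ = [E]⁴/(ℏc)³; restore (ℏc)⁻³.
1 GeV⁴ → 1/(ℏc)³ × (1 GeV in J)⁴ = 2.082 × 10^37 J/m³.
Convert the energy scale: 87 MeV⁴ = 8.70 × 10^-11 GeV⁴.
Result: 8.70 × 10^-11 × 2.082 × 10^37 = 1.811 × 10^27 J/m³.

1.811 × 10^27 J/m³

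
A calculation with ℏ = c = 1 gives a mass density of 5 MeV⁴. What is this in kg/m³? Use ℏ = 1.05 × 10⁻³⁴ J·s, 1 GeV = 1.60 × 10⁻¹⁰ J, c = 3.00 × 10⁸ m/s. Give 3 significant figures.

Mass density is [E]/(c²[L]³) = [E]⁴/(ℏ³c⁵).
1 GeV⁴ → 1/(ℏ³c⁵) × (1 GeV in J)⁴ = 2.33 × 10²⁰ kg/m³.
Convert the energy scale: 5 MeV⁴ = 5.00 × 10⁻¹² GeV⁴.
Result: 5.00 × 10⁻¹² × 2.33 × 10²⁰ = 1.16 × 10⁹ kg/m³.

1.16 × 10⁹ kg/m³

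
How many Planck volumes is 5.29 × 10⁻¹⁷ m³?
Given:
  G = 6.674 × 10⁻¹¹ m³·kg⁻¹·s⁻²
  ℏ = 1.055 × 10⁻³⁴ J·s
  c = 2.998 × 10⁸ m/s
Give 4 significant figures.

Planck volume: V_P = (ℏG/c³)^(3/2) = 4.224 × 10⁻¹⁰⁵ m³.
5.29 × 10⁻¹⁷ / 4.224 × 10⁻¹⁰⁵ = 1.252 × 10⁸⁸

1.252 × 10⁸⁸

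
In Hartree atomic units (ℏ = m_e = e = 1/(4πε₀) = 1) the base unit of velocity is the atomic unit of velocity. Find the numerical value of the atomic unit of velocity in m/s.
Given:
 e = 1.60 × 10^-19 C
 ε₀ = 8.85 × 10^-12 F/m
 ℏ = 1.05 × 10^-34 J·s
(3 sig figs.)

2.19 × 10^6 m/s

v_au = e²/(4πε₀ℏ)
  = 2.56 × 10^-38 / 1.17 × 10^-44
  = 2.19 × 10^6 m/s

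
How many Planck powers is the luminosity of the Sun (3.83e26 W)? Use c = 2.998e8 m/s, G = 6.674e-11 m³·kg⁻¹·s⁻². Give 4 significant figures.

Planck power: P_P = c⁵/G = 3.629e52 W.
3.83e26 / 3.629e52 = 1.055e-26

1.055e-26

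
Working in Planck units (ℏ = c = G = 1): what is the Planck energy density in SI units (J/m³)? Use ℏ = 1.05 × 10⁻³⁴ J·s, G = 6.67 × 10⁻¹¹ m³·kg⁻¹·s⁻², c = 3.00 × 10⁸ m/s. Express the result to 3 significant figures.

4.68 × 10¹¹³ J/m³

The unique combination of the constants set to 1 with dimensions of energy density is u_P = c⁷/(ℏG²).
  = 2.19 × 10⁵⁹ / 4.67 × 10⁻⁵⁵
  = 4.68 × 10¹¹³ J/m³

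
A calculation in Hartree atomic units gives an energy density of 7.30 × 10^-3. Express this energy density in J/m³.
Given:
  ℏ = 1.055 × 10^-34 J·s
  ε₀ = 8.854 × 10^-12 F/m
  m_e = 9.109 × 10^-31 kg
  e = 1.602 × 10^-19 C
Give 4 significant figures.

2.138 × 10^11 J/m³

One atomic unit of energy density: u_au = E_h/a₀³ = m_e⁴e¹⁰/((4πε₀)⁵ℏ⁸) = 2.929 × 10^13 J/m³.
7.30 × 10^-3 × 2.929 × 10^13 J/m³ = 2.138 × 10^11 J/m³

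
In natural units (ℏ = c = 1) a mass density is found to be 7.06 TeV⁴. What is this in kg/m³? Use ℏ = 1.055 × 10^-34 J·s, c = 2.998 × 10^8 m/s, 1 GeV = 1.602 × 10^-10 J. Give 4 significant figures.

Mass density is [E]/(c²[L]³) = [E]⁴/(ℏ³c⁵).
1 GeV⁴ → 1/(ℏ³c⁵) × (1 GeV in J)⁴ = 2.316 × 10^20 kg/m³.
Convert the energy scale: 7.06 TeV⁴ = 7.06 × 10^12 GeV⁴.
Result: 7.06 × 10^12 × 2.316 × 10^20 = 1.635 × 10^33 kg/m³.

1.635 × 10^33 kg/m³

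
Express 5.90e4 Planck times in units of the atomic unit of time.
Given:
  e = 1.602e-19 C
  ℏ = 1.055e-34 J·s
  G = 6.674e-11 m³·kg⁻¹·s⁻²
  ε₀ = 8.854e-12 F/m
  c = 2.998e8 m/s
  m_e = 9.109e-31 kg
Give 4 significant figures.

1.313e-22

Planck time: t_P = √(ℏG/c⁵) = 5.392e-44 s
atomic unit of time: τ_au = (4πε₀)²ℏ³/(m_e e⁴) = 2.423e-17 s
5.90e4 × 5.392e-44 / 2.423e-17 = 1.313e-22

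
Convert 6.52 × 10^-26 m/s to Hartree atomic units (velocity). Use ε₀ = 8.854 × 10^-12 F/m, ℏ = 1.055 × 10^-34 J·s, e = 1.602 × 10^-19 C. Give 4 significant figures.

2.982 × 10^-32

atomic unit of velocity: v_au = e²/(4πε₀ℏ) = 2.186 × 10^6 m/s.
6.52 × 10^-26 / 2.186 × 10^6 = 2.982 × 10^-32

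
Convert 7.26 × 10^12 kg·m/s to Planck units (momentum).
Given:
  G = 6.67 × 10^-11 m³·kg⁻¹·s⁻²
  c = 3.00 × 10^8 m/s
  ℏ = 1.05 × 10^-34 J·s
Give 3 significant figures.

Planck momentum: p_P = √(ℏc³/G) = 6.52 kg·m/s.
7.26 × 10^12 / 6.52 = 1.11 × 10^12

1.11 × 10^12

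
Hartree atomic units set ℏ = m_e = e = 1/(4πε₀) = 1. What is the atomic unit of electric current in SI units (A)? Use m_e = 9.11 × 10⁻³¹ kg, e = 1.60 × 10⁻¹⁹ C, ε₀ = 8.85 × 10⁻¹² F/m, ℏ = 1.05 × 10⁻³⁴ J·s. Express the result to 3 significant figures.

Dimensional analysis gives I_au = e E_h/ℏ = m_e e⁵/((4πε₀)²ℏ³).
E_h = 4.38 × 10⁻¹⁸ J
e·E_h/ℏ = 6.67 × 10⁻³ A

6.67 × 10⁻³ A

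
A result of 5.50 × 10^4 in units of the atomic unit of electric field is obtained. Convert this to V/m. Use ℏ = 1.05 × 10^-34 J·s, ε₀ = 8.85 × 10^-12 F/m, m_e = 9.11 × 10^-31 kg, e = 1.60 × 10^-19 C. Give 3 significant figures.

One atomic unit of electric field: E_au = E_h/(e a₀) = m_e²e⁵/((4πε₀)³ℏ⁴) = 5.20 × 10^11 V/m.
5.50 × 10^4 × 5.20 × 10^11 V/m = 2.86 × 10^16 V/m

2.86 × 10^16 V/m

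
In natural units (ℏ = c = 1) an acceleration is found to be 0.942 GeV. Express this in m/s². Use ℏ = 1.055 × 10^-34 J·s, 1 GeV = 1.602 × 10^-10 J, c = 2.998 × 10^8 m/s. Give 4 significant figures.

4.288 × 10^32 m/s²

Acceleration is [L]/[T]² = c·[E]/ℏ.
1 GeV → c/ℏ × (1 GeV in J) = 4.552 × 10^32 m/s².
Result: 0.942 × 4.552 × 10^32 = 4.288 × 10^32 m/s².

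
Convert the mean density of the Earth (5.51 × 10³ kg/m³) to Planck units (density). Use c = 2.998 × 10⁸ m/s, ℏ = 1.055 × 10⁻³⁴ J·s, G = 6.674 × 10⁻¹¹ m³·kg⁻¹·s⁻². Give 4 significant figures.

Planck density: ρ_P = c⁵/(ℏG²) = 5.154 × 10⁹⁶ kg/m³.
5.51 × 10³ / 5.154 × 10⁹⁶ = 1.069 × 10⁻⁹³

1.069 × 10⁻⁹³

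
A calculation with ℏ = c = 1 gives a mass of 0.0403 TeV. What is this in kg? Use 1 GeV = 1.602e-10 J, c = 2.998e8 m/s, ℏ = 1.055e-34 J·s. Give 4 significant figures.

7.183e-26 kg

Mass is [E]/c²; divide by c².
1 GeV → 1/c² × (1 GeV in J) = 1.782e-27 kg.
Convert the energy scale: 0.0403 TeV = 40.3 GeV.
Result: 40.3 × 1.782e-27 = 7.183e-26 kg.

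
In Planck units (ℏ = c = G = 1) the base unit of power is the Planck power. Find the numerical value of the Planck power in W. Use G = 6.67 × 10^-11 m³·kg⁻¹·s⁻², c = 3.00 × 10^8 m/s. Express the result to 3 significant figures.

3.64 × 10^52 W

P_P = c⁵/G
  = 2.43 × 10^42 / 6.67 × 10^-11
  = 3.64 × 10^52 W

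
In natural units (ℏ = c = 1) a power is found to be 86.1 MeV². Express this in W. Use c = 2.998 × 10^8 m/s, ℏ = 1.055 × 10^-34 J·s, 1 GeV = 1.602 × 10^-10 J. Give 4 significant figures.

Power is [E]/[T] = [E]²/ℏ.
1 GeV² → 1/ℏ × (1 GeV in J)² = 2.433 × 10^14 W.
Convert the energy scale: 86.1 MeV² = 8.61 × 10^-5 GeV².
Result: 8.61 × 10^-5 × 2.433 × 10^14 = 2.094 × 10^10 W.

2.094 × 10^10 W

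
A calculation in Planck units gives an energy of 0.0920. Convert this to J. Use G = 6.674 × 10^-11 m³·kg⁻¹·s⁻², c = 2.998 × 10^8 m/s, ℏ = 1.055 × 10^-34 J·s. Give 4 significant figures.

1.800 × 10^8 J

One Planck energy: E_P = √(ℏc⁵/G) = 1.957 × 10^9 J.
0.0920 × 1.957 × 10^9 J = 1.800 × 10^8 J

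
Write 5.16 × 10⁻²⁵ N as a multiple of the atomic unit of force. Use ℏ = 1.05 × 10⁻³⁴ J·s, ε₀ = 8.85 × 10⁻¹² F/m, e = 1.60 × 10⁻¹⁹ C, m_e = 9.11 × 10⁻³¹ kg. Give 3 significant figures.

6.20 × 10⁻¹⁸

atomic unit of force: F_au = E_h/a₀ = m_e²e⁶/((4πε₀)³ℏ⁴) = 8.33 × 10⁻⁸ N.
5.16 × 10⁻²⁵ / 8.33 × 10⁻⁸ = 6.20 × 10⁻¹⁸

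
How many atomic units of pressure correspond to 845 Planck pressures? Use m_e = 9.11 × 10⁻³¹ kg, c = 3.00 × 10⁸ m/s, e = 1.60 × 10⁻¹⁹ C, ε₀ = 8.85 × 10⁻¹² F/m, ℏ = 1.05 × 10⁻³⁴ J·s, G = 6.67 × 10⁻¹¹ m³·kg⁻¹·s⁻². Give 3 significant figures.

1.31 × 10¹⁰³

Planck pressure: p_P = c⁷/(ℏG²) = 4.68 × 10¹¹³ Pa
atomic unit of pressure: P_au = E_h/a₀³ = m_e⁴e¹⁰/((4πε₀)⁵ℏ⁸) = 3.01 × 10¹³ Pa
845 × 4.68 × 10¹¹³ / 3.01 × 10¹³ = 1.31 × 10¹⁰³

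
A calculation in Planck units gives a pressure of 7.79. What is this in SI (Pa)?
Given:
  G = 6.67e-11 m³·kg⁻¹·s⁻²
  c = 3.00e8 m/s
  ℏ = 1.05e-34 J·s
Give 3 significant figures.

3.65e114 Pa

One Planck pressure: p_P = c⁷/(ℏG²) = 4.68e113 Pa.
7.79 × 4.68e113 Pa = 3.65e114 Pa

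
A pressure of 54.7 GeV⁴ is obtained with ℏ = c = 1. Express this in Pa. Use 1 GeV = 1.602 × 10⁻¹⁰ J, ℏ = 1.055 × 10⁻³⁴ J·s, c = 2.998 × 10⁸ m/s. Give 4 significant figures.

Pressure is [E]/[L]³ = [E]⁴/(ℏc)³.
1 GeV⁴ → 1/(ℏc)³ × (1 GeV in J)⁴ = 2.082 × 10³⁷ Pa.
Result: 54.7 × 2.082 × 10³⁷ = 1.139 × 10³⁹ Pa.

1.139 × 10³⁹ Pa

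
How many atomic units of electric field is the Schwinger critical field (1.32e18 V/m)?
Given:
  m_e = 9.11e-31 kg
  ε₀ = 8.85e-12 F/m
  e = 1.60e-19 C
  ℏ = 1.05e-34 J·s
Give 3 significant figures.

2.54e6

atomic unit of electric field: E_au = E_h/(e a₀) = m_e²e⁵/((4πε₀)³ℏ⁴) = 5.20e11 V/m.
1.32e18 / 5.20e11 = 2.54e6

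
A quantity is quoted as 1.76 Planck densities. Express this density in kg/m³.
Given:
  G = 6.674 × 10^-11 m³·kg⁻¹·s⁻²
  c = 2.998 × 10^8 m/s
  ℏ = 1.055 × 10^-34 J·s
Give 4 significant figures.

9.071 × 10^96 kg/m³

One Planck density: ρ_P = c⁵/(ℏG²) = 5.154 × 10^96 kg/m³.
1.76 × 5.154 × 10^96 kg/m³ = 9.071 × 10^96 kg/m³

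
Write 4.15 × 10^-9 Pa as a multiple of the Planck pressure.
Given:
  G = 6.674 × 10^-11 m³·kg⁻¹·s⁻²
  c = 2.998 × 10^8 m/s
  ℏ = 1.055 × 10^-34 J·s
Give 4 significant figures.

8.959 × 10^-123

Planck pressure: p_P = c⁷/(ℏG²) = 4.632 × 10^113 Pa.
4.15 × 10^-9 / 4.632 × 10^113 = 8.959 × 10^-123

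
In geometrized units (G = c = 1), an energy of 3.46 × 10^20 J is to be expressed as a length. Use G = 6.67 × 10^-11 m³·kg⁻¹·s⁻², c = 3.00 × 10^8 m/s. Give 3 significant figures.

2.85 × 10^-24 m

Energy → length via G/c⁴.
3.46 × 10^20 J × (G/c⁴) = 2.85 × 10^-24 m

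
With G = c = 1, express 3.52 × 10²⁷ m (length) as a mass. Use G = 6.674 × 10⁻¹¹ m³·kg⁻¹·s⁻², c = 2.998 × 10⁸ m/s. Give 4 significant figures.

4.740 × 10⁵⁴ kg

Length → mass via c²/G.
3.52 × 10²⁷ m × (c²/G) = 4.740 × 10⁵⁴ kg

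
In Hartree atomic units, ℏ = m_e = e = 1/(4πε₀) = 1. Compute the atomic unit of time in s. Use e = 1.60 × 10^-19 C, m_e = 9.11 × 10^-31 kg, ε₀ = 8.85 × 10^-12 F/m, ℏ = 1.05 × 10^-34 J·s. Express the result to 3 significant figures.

2.40 × 10^-17 s

The unique combination of the constants set to 1 with dimensions of time is τ_au = (4πε₀)²ℏ³/(m_e e⁴).
E_h = 4.38 × 10^-18 J
ℏ/E_h = 2.40 × 10^-17 s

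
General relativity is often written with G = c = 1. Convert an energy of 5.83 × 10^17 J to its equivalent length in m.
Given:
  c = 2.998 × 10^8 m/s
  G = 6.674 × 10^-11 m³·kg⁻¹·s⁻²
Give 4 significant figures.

4.816 × 10^-27 m

Energy → length via G/c⁴.
5.83 × 10^17 J × (G/c⁴) = 4.816 × 10^-27 m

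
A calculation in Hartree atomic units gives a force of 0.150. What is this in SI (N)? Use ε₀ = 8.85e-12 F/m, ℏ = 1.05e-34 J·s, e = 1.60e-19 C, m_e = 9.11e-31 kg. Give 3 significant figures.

1.25e-8 N

One atomic unit of force: F_au = E_h/a₀ = m_e²e⁶/((4πε₀)³ℏ⁴) = 8.33e-8 N.
0.150 × 8.33e-8 N = 1.25e-8 N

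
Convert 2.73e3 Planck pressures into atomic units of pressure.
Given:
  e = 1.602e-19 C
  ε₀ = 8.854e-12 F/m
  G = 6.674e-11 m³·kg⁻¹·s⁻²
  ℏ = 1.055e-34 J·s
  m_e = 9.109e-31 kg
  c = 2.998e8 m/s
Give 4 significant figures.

Planck pressure: p_P = c⁷/(ℏG²) = 4.632e113 Pa
atomic unit of pressure: P_au = E_h/a₀³ = m_e⁴e¹⁰/((4πε₀)⁵ℏ⁸) = 2.929e13 Pa
2.73e3 × 4.632e113 / 2.929e13 = 4.317e103

4.317e103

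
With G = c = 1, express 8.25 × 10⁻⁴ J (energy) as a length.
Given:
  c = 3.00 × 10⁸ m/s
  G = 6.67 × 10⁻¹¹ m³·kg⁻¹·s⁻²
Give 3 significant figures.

6.79 × 10⁻⁴⁸ m

Energy → length via G/c⁴.
8.25 × 10⁻⁴ J × (G/c⁴) = 6.79 × 10⁻⁴⁸ m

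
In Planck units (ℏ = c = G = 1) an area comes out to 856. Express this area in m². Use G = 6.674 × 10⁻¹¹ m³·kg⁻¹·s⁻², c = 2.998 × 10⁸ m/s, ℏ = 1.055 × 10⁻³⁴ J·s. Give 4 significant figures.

2.237 × 10⁻⁶⁷ m²

One Planck area: A_P = ℏG/c³ = 2.613 × 10⁻⁷⁰ m².
856 × 2.613 × 10⁻⁷⁰ m² = 2.237 × 10⁻⁶⁷ m²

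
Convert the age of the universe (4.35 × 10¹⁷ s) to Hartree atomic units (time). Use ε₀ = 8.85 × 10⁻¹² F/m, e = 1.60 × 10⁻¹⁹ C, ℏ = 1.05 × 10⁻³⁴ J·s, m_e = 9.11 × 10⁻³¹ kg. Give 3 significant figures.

atomic unit of time: τ_au = (4πε₀)²ℏ³/(m_e e⁴) = 2.40 × 10⁻¹⁷ s.
4.35 × 10¹⁷ / 2.40 × 10⁻¹⁷ = 1.81 × 10³⁴

1.81 × 10³⁴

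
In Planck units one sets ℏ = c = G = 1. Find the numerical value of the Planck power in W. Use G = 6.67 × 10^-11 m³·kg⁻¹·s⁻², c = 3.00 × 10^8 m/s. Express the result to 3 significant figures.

3.64 × 10^52 W

P_P = c⁵/G
  = 2.43 × 10^42 / 6.67 × 10^-11
  = 3.64 × 10^52 W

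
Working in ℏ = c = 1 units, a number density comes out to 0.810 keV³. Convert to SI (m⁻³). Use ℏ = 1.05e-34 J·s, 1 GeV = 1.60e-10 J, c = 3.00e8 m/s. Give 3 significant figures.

Number density is [L]⁻³ = [E]³/(ℏc)³.
1 GeV³ → 1/(ℏc)³ × (1 GeV in J)³ = 1.31e47 m⁻³.
Convert the energy scale: 0.810 keV³ = 8.10e-19 GeV³.
Result: 8.10e-19 × 1.31e47 = 1.06e29 m⁻³.

1.06e29 m⁻³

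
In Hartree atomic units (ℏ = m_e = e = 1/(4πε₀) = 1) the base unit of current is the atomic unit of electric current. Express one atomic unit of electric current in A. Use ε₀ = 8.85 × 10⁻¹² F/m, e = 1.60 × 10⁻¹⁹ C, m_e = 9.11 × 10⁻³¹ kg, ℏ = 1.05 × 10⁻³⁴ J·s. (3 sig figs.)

6.67 × 10⁻³ A

I_au = e E_h/ℏ = m_e e⁵/((4πε₀)²ℏ³)
E_h = 4.38 × 10⁻¹⁸ J
e·E_h/ℏ = 6.67 × 10⁻³ A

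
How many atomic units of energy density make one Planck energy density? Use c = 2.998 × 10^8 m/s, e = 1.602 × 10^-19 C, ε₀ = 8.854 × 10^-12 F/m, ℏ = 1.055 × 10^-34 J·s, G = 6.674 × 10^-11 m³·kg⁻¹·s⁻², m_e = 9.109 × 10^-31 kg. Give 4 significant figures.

Planck energy density: u_P = c⁷/(ℏG²) = 4.632 × 10^113 J/m³
atomic unit of energy density: u_au = E_h/a₀³ = m_e⁴e¹⁰/((4πε₀)⁵ℏ⁸) = 2.929 × 10^13 J/m³
ratio = 4.632 × 10^113 / 2.929 × 10^13 = 1.581 × 10^100

1.581 × 10^100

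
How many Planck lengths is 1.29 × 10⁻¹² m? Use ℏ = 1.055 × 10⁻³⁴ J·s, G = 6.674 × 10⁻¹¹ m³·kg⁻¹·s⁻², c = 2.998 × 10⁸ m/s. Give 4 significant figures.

7.980 × 10²²

Planck length: ℓ_P = √(ℏG/c³) = 1.616 × 10⁻³⁵ m.
1.29 × 10⁻¹² / 1.616 × 10⁻³⁵ = 7.980 × 10²²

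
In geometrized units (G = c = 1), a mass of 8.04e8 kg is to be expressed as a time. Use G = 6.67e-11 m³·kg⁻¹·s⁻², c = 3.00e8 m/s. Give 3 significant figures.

1.99e-27 s

Mass → time via G/c³.
8.04e8 kg × (G/c³) = 1.99e-27 s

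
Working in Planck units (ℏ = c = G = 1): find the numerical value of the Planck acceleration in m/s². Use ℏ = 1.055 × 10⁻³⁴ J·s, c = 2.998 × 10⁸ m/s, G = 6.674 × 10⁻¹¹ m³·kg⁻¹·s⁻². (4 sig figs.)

5.560 × 10⁵¹ m/s²

The unique combination of the constants set to 1 with dimensions of acceleration is a_P = √(c⁷/(ℏG)).
  = √(3.092 × 10¹⁰³)
  = 5.560 × 10⁵¹ m/s²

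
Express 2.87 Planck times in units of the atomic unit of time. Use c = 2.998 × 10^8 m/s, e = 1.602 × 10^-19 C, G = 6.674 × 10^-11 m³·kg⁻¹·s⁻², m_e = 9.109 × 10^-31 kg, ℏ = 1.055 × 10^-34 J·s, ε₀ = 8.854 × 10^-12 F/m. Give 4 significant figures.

Planck time: t_P = √(ℏG/c⁵) = 5.392 × 10^-44 s
atomic unit of time: τ_au = (4πε₀)²ℏ³/(m_e e⁴) = 2.423 × 10^-17 s
2.87 × 5.392 × 10^-44 / 2.423 × 10^-17 = 6.387 × 10^-27

6.387 × 10^-27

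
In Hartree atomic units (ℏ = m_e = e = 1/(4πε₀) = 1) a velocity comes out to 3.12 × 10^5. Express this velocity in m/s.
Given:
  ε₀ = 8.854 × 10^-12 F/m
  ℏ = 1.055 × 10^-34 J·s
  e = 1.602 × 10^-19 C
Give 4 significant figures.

One atomic unit of velocity: v_au = e²/(4πε₀ℏ) = 2.186 × 10^6 m/s.
3.12 × 10^5 × 2.186 × 10^6 m/s = 6.821 × 10^11 m/s

6.821 × 10^11 m/s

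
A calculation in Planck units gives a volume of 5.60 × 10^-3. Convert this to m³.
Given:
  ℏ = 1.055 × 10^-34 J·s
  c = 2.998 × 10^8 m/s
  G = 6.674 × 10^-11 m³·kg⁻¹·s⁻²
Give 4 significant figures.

2.365 × 10^-107 m³

One Planck volume: V_P = (ℏG/c³)^(3/2) = 4.224 × 10^-105 m³.
5.60 × 10^-3 × 4.224 × 10^-105 m³ = 2.365 × 10^-107 m³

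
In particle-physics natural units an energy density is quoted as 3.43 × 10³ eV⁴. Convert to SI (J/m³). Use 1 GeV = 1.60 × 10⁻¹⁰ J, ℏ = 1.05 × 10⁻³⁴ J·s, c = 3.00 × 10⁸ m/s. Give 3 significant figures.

[E]/[L]³ = [E]⁴/(ℏc)³; restore (ℏc)⁻³.
1 GeV⁴ → 1/(ℏc)³ × (1 GeV in J)⁴ = 2.10 × 10³⁷ J/m³.
Convert the energy scale: 3.43 × 10³ eV⁴ = 3.43 × 10⁻³³ GeV⁴.
Result: 3.43 × 10⁻³³ × 2.10 × 10³⁷ = 7.19 × 10⁴ J/m³.

7.19 × 10⁴ J/m³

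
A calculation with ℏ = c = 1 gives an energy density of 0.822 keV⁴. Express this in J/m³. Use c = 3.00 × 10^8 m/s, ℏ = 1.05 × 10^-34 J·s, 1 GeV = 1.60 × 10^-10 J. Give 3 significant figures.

1.72 × 10^13 J/m³

[E]/[L]³ = [E]⁴/(ℏc)³; restore (ℏc)⁻³.
1 GeV⁴ → 1/(ℏc)³ × (1 GeV in J)⁴ = 2.10 × 10^37 J/m³.
Convert the energy scale: 0.822 keV⁴ = 8.22 × 10^-25 GeV⁴.
Result: 8.22 × 10^-25 × 2.10 × 10^37 = 1.72 × 10^13 J/m³.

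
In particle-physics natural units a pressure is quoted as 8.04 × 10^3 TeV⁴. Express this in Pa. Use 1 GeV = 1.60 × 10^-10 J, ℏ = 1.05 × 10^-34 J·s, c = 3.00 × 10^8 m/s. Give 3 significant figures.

Pressure is [E]/[L]³ = [E]⁴/(ℏc)³.
1 GeV⁴ → 1/(ℏc)³ × (1 GeV in J)⁴ = 2.10 × 10^37 Pa.
Convert the energy scale: 8.04 × 10^3 TeV⁴ = 8.04 × 10^15 GeV⁴.
Result: 8.04 × 10^15 × 2.10 × 10^37 = 1.69 × 10^53 Pa.

1.69 × 10^53 Pa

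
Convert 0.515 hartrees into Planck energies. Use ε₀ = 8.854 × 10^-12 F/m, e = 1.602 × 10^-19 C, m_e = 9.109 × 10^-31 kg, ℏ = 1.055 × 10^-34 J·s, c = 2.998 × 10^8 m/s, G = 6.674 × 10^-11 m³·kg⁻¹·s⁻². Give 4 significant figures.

1.146 × 10^-27

hartree: E_h = m_e e⁴/(4πε₀ℏ)² = 4.354 × 10^-18 J
Planck energy: E_P = √(ℏc⁵/G) = 1.957 × 10^9 J
0.515 × 4.354 × 10^-18 / 1.957 × 10^9 = 1.146 × 10^-27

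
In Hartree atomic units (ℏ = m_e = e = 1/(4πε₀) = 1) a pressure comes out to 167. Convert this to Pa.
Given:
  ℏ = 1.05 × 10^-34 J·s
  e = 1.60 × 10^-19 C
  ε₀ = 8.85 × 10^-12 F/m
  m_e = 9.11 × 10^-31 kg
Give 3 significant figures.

5.03 × 10^15 Pa

One atomic unit of pressure: P_au = E_h/a₀³ = m_e⁴e¹⁰/((4πε₀)⁵ℏ⁸) = 3.01 × 10^13 Pa.
167 × 3.01 × 10^13 Pa = 5.03 × 10^15 Pa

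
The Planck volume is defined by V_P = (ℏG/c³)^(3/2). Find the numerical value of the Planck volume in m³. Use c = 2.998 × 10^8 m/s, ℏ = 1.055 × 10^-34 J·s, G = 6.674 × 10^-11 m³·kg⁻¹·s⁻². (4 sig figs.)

4.224 × 10^-105 m³

V_P = (ℏG/c³)^(3/2)
  = √(1.784 × 10^-209)
  = 4.224 × 10^-105 m³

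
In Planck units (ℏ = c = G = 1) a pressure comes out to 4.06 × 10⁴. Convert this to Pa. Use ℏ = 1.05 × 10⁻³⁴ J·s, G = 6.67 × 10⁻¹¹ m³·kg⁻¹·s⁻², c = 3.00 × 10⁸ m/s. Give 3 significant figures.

One Planck pressure: p_P = c⁷/(ℏG²) = 4.68 × 10¹¹³ Pa.
4.06 × 10⁴ × 4.68 × 10¹¹³ Pa = 1.90 × 10¹¹⁸ Pa

1.90 × 10¹¹⁸ Pa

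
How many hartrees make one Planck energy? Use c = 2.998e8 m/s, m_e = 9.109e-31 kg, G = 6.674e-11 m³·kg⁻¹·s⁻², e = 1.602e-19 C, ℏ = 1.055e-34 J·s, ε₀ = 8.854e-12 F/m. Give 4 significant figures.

4.494e26

Planck energy: E_P = √(ℏc⁵/G) = 1.957e9 J
hartree: E_h = m_e e⁴/(4πε₀ℏ)² = 4.354e-18 J
ratio = 1.957e9 / 4.354e-18 = 4.494e26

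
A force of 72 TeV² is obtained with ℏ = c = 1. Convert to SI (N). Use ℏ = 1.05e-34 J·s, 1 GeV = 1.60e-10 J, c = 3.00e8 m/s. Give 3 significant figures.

Force is [E]/[L] = [E]²/(ℏc); restore (ℏc)⁻¹.
1 GeV² → 1/(ℏc) × (1 GeV in J)² = 8.13e5 N.
Convert the energy scale: 72 TeV² = 7.20e7 GeV².
Result: 7.20e7 × 8.13e5 = 5.85e13 N.

5.85e13 N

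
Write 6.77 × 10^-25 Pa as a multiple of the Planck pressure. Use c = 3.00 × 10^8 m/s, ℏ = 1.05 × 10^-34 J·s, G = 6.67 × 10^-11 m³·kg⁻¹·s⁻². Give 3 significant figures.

1.45 × 10^-138

Planck pressure: p_P = c⁷/(ℏG²) = 4.68 × 10^113 Pa.
6.77 × 10^-25 / 4.68 × 10^113 = 1.45 × 10^-138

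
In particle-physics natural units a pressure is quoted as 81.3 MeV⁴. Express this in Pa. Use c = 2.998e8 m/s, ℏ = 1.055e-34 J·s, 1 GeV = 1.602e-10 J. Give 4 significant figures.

Pressure is [E]/[L]³ = [E]⁴/(ℏc)³.
1 GeV⁴ → 1/(ℏc)³ × (1 GeV in J)⁴ = 2.082e37 Pa.
Convert the energy scale: 81.3 MeV⁴ = 8.13e-11 GeV⁴.
Result: 8.13e-11 × 2.082e37 = 1.692e27 Pa.

1.692e27 Pa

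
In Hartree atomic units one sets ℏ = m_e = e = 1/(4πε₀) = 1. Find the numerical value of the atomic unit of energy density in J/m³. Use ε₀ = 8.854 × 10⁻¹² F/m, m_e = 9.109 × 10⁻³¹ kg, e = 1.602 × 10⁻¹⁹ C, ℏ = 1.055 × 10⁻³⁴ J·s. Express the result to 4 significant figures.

2.929 × 10¹³ J/m³

u_au = E_h/a₀³ = m_e⁴e¹⁰/((4πε₀)⁵ℏ⁸)
E_h = 4.354 × 10⁻¹⁸ J
a₀ = 5.297 × 10⁻¹¹ m
E_h/a₀³ = 2.929 × 10¹³ J/m³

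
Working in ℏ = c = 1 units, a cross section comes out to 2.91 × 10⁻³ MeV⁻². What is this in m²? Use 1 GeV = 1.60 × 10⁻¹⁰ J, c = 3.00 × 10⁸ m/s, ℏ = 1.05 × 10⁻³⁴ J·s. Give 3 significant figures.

Area is [L]² = [E]⁻²·(ℏc)²; restore (ℏc)².
1 GeV⁻² → (ℏc)² × (1 GeV in J)⁻² = 3.88 × 10⁻³² m².
Convert the energy scale: 2.91 × 10⁻³ MeV⁻² = 2.91 × 10³ GeV⁻².
Result: 2.91 × 10³ × 3.88 × 10⁻³² = 1.13 × 10⁻²⁸ m².

1.13 × 10⁻²⁸ m²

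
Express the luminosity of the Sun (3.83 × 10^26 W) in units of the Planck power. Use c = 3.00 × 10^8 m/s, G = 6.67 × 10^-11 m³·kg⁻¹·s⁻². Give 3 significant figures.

Planck power: P_P = c⁵/G = 3.64 × 10^52 W.
3.83 × 10^26 / 3.64 × 10^52 = 1.05 × 10^-26

1.05 × 10^-26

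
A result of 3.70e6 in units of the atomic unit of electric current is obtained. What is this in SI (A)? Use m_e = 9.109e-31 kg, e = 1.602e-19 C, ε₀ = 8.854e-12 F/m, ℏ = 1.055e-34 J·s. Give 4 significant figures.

2.446e4 A

One atomic unit of electric current: I_au = e E_h/ℏ = m_e e⁵/((4πε₀)²ℏ³) = 6.612e-3 A.
3.70e6 × 6.612e-3 A = 2.446e4 A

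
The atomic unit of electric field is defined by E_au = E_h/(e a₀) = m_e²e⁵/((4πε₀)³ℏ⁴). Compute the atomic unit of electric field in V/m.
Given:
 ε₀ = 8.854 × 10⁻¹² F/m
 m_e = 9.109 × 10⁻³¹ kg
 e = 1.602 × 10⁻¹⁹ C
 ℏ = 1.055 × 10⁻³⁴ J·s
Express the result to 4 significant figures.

E_au = E_h/(e a₀) = m_e²e⁵/((4πε₀)³ℏ⁴)
E_h = 4.354 × 10⁻¹⁸ J
a₀ = 5.297 × 10⁻¹¹ m
E_h/(e·a₀) = 5.131 × 10¹¹ V/m

5.131 × 10¹¹ V/m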